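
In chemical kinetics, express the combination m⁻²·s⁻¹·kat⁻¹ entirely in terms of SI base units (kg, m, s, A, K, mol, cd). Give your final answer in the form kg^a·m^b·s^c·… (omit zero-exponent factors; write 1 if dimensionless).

kat = mol/s = s⁻¹·mol (catalytic activity).
So kat⁻¹ = s·mol⁻¹.
Combining: m⁻²·s⁻¹·kat⁻¹ = m⁻² · s⁻¹ · (s·mol⁻¹) = m⁻²·mol⁻¹.

m⁻²·mol⁻¹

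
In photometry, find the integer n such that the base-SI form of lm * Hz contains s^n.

lm = cd·sr = cd (luminous flux; sr is dimensionless).
Hz = 1/s = s⁻¹ (frequency is cycles per second).
Combining: lm·Hz = cd · s⁻¹ = s⁻¹·cd.
The exponent of s is -1.

-1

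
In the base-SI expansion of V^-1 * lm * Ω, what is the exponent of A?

-1

V = kg·m²·s⁻³·A⁻¹.
So V⁻¹ = kg⁻¹·m⁻²·s³·A.
lm = cd.
Ω = kg·m²·s⁻³·A⁻².
Combining: V⁻¹·lm·Ω = (kg⁻¹·m⁻²·s³·A) · cd · (kg·m²·s⁻³·A⁻²) = A⁻¹·cd.
The exponent of A is -1.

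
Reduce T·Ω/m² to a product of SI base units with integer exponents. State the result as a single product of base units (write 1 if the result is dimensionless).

kg²·s⁻⁵·A⁻³

T = Wb/m² (flux density = flux per area),
    = kg·s⁻²·A⁻¹.
Ω = V/A (resistance = voltage per current),
    = kg·m²·s⁻³·A⁻².
Combining: m⁻²·T·Ω = m⁻² · (kg·s⁻²·A⁻¹) · (kg·m²·s⁻³·A⁻²) = kg²·s⁻⁵·A⁻³.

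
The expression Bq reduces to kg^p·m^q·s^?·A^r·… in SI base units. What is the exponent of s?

Bq = s⁻¹.
The exponent of s is -1.

-1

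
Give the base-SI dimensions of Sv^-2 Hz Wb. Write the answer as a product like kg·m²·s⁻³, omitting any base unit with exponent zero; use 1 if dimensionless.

kg·m⁻²·s·A⁻¹

Sv = m²·s⁻².
So Sv⁻² = m⁻⁴·s⁴.
Hz = s⁻¹.
Wb = kg·m²·s⁻²·A⁻¹.
Combining: Sv⁻²·Hz·Wb = (m⁻⁴·s⁴) · s⁻¹ · (kg·m²·s⁻²·A⁻¹) = kg·m⁻²·s·A⁻¹.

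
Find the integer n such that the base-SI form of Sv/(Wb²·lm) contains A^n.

Sv = m²·s⁻².
Wb = kg·m²·s⁻²·A⁻¹.
So Wb⁻² = kg⁻²·m⁻⁴·s⁴·A².
lm = cd.
So lm⁻¹ = cd⁻¹.
Combining: Sv·Wb⁻²·lm⁻¹ = (m²·s⁻²) · (kg⁻²·m⁻⁴·s⁴·A²) · cd⁻¹ = kg⁻²·m⁻²·s²·A²·cd⁻¹.
The exponent of A is 2.

2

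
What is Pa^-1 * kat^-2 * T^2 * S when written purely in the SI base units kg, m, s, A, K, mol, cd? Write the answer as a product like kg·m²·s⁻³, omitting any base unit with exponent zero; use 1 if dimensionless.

Pa = kg·m⁻¹·s⁻².
So Pa⁻¹ = kg⁻¹·m·s².
kat = s⁻¹·mol.
So kat⁻² = s²·mol⁻².
T = kg·s⁻²·A⁻¹.
So T² = kg²·s⁻⁴·A⁻².
S = kg⁻¹·m⁻²·s³·A².
Combining: Pa⁻¹·kat⁻²·T²·S = (kg⁻¹·m·s²) · (s²·mol⁻²) · (kg²·s⁻⁴·A⁻²) · (kg⁻¹·m⁻²·s³·A²) = m⁻¹·s³·mol⁻².

m⁻¹·s³·mol⁻²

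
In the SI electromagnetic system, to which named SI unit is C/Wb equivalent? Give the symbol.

S

C = A·s = s·A (charge = current × time).
Wb = V·s (flux: a volt is a weber per second),
    = kg·m²·s⁻²·A⁻¹.
So Wb⁻¹ = kg⁻¹·m⁻²·s²·A.
Combining: C·Wb⁻¹ = (s·A) · (kg⁻¹·m⁻²·s²·A) = kg⁻¹·m⁻²·s³·A².
kg⁻¹·m⁻²·s³·A² is the base-SI form of the siemens.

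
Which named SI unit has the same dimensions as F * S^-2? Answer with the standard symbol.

F = kg⁻¹·m⁻²·s⁴·A².
S = kg⁻¹·m⁻²·s³·A².
So S⁻² = kg²·m⁴·s⁻⁶·A⁻⁴.
Combining: F·S⁻² = (kg⁻¹·m⁻²·s⁴·A²) · (kg²·m⁴·s⁻⁶·A⁻⁴) = kg·m²·s⁻²·A⁻².
kg·m²·s⁻²·A⁻² is the base-SI form of the henry.

H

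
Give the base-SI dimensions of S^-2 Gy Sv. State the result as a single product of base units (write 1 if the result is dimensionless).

S = kg⁻¹·m⁻²·s³·A².
So S⁻² = kg²·m⁴·s⁻⁶·A⁻⁴.
Gy = m²·s⁻².
Sv = m²·s⁻².
Combining: S⁻²·Gy·Sv = (kg²·m⁴·s⁻⁶·A⁻⁴) · (m²·s⁻²) · (m²·s⁻²) = kg²·m⁸·s⁻¹⁰·A⁻⁴.

kg²·m⁸·s⁻¹⁰·A⁻⁴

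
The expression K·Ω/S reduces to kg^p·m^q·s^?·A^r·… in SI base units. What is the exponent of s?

Ω = V/A (resistance = voltage per current),
    = kg·m²·s⁻³·A⁻².
S = 1/Ω (conductance is reciprocal resistance),
    = kg⁻¹·m⁻²·s³·A².
So S⁻¹ = kg·m²·s⁻³·A⁻².
Combining: K·Ω·S⁻¹ = K · (kg·m²·s⁻³·A⁻²) · (kg·m²·s⁻³·A⁻²) = kg²·m⁴·s⁻⁶·A⁻⁴·K.
The exponent of s is -6.

-6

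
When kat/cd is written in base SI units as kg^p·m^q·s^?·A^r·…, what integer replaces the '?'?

kat = s⁻¹·mol.
Combining: kat·cd⁻¹ = (s⁻¹·mol) · cd⁻¹ = s⁻¹·mol·cd⁻¹.
The exponent of s is -1.

-1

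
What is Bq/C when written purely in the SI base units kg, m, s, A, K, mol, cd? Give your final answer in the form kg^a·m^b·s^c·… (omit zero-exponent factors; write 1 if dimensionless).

s⁻²·A⁻¹

Bq = 1/s = s⁻¹ (activity is decays per second).
C = A·s = s·A (charge = current × time).
So C⁻¹ = s⁻¹·A⁻¹.
Combining: Bq·C⁻¹ = s⁻¹ · (s⁻¹·A⁻¹) = s⁻²·A⁻¹.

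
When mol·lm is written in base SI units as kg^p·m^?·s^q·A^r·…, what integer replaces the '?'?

0

lm = cd·sr = cd (luminous flux; sr is dimensionless).
Combining: mol·lm = mol · cd = mol·cd.
The exponent of m is 0.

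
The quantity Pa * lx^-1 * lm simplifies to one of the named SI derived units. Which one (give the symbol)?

N

Pa = N/m² (pressure = force per area),
    = kg·m⁻¹·s⁻².
lx = lm/m² (illuminance = luminous flux per area),
    = m⁻²·cd.
So lx⁻¹ = m²·cd⁻¹.
lm = cd·sr = cd (luminous flux; sr is dimensionless).
Combining: Pa·lx⁻¹·lm = (kg·m⁻¹·s⁻²) · (m²·cd⁻¹) · cd = kg·m·s⁻².
kg·m·s⁻² is the base-SI form of the newton.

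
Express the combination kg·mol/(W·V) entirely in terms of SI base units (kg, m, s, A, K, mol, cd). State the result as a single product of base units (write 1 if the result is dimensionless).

W = kg·m²·s⁻³.
So W⁻¹ = kg⁻¹·m⁻²·s³.
V = kg·m²·s⁻³·A⁻¹.
So V⁻¹ = kg⁻¹·m⁻²·s³·A.
Combining: kg·W⁻¹·mol·V⁻¹ = kg · (kg⁻¹·m⁻²·s³) · mol · (kg⁻¹·m⁻²·s³·A) = kg⁻¹·m⁻⁴·s⁶·A·mol.

kg⁻¹·m⁻⁴·s⁶·A·mol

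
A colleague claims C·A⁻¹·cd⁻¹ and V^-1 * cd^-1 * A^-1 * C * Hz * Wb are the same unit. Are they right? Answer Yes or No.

Yes

Left side:
  C = A·s = s·A (charge = current × time).
  Combining: C·A⁻¹·cd⁻¹ = (s·A) · A⁻¹ · cd⁻¹ = s·cd⁻¹.
Right side:
  V = W/A (potential = power per current),
      = kg·m²·s⁻³·A⁻¹.
  So V⁻¹ = kg⁻¹·m⁻²·s³·A.
  C = A·s = s·A (charge = current × time).
  Hz = 1/s = s⁻¹ (frequency is cycles per second).
  Wb = V·s (flux: a volt is a weber per second),
      = kg·m²·s⁻²·A⁻¹.
  Combining: V⁻¹·cd⁻¹·A⁻¹·C·Hz·Wb = (kg⁻¹·m⁻²·s³·A) · cd⁻¹ · A⁻¹ · (s·A) · s⁻¹ · (kg·m²·s⁻²·A⁻¹) = s·cd⁻¹.
Both reduce to s·cd⁻¹.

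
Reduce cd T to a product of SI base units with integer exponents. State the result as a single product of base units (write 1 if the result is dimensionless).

kg·s⁻²·A⁻¹·cd

T = kg·s⁻²·A⁻¹.
Combining: cd·T = cd · (kg·s⁻²·A⁻¹) = kg·s⁻²·A⁻¹·cd.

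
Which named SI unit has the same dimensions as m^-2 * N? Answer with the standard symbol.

N = kg·m/s² = kg·m·s⁻² (force = mass × acceleration).
Combining: m⁻²·N = m⁻² · (kg·m·s⁻²) = kg·m⁻¹·s⁻².
kg·m⁻¹·s⁻² is the base-SI form of the pascal.

Pa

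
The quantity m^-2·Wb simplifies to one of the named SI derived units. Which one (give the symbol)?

T

Wb = kg·m²·s⁻²·A⁻¹.
Combining: m⁻²·Wb = m⁻² · (kg·m²·s⁻²·A⁻¹) = kg·s⁻²·A⁻¹.
kg·s⁻²·A⁻¹ is the base-SI form of the tesla.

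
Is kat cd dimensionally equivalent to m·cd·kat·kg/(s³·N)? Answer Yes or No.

Left side:
  kat = mol/s = s⁻¹·mol (catalytic activity).
  Combining: kat·cd = (s⁻¹·mol) · cd = s⁻¹·mol·cd.
Right side:
  N = kg·m/s² = kg·m·s⁻² (force = mass × acceleration).
  So N⁻¹ = kg⁻¹·m⁻¹·s².
  kat = mol/s = s⁻¹·mol (catalytic activity).
  Combining: m·cd·s⁻³·N⁻¹·kat·kg = m · cd · s⁻³ · (kg⁻¹·m⁻¹·s²) · (s⁻¹·mol) · kg = s⁻²·mol·cd.
Left is s⁻¹·mol·cd; right is s⁻²·mol·cd — different.

No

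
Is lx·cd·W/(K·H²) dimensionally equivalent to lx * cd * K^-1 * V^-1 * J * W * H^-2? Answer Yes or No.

No

Left side:
  lx = lm/m² (illuminance = luminous flux per area),
      = m⁻²·cd.
  H = Wb/A (inductance = flux per current),
      = kg·m²·s⁻²·A⁻².
  So H⁻² = kg⁻²·m⁻⁴·s⁴·A⁴.
  W = J/s (power = energy per time),
      = kg·m²·s⁻³.
  Combining: K⁻¹·lx·cd·H⁻²·W = K⁻¹ · (m⁻²·cd) · cd · (kg⁻²·m⁻⁴·s⁴·A⁴) · (kg·m²·s⁻³) = kg⁻¹·m⁻⁴·s·A⁴·K⁻¹·cd².
Right side:
  lx = lm/m² (illuminance = luminous flux per area),
      = m⁻²·cd.
  V = W/A (potential = power per current),
      = kg·m²·s⁻³·A⁻¹.
  So V⁻¹ = kg⁻¹·m⁻²·s³·A.
  J = N·m (work = force × distance),
      = kg·m²·s⁻².
  W = J/s (power = energy per time),
      = kg·m²·s⁻³.
  H = Wb/A (inductance = flux per current),
      = kg·m²·s⁻²·A⁻².
  So H⁻² = kg⁻²·m⁻⁴·s⁴·A⁴.
  Combining: lx·cd·K⁻¹·V⁻¹·J·W·H⁻² = (m⁻²·cd) · cd · K⁻¹ · (kg⁻¹·m⁻²·s³·A) · (kg·m²·s⁻²) · (kg·m²·s⁻³) · (kg⁻²·m⁻⁴·s⁴·A⁴) = kg⁻¹·m⁻⁴·s²·A⁵·K⁻¹·cd².
Left is kg⁻¹·m⁻⁴·s·A⁴·K⁻¹·cd²; right is kg⁻¹·m⁻⁴·s²·A⁵·K⁻¹·cd² — different.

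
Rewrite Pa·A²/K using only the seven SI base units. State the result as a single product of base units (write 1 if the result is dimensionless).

kg·m⁻¹·s⁻²·A²·K⁻¹

Pa = kg·m⁻¹·s⁻².
Combining: Pa·A²·K⁻¹ = (kg·m⁻¹·s⁻²) · A² · K⁻¹ = kg·m⁻¹·s⁻²·A²·K⁻¹.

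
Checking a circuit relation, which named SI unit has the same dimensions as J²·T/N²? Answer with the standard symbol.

Wb

J = N·m (work = force × distance),
    = kg·m²·s⁻².
So J² = kg²·m⁴·s⁻⁴.
N = kg·m/s² = kg·m·s⁻² (force = mass × acceleration).
So N⁻² = kg⁻²·m⁻²·s⁴.
T = Wb/m² (flux density = flux per area),
    = kg·s⁻²·A⁻¹.
Combining: J²·N⁻²·T = (kg²·m⁴·s⁻⁴) · (kg⁻²·m⁻²·s⁴) · (kg·s⁻²·A⁻¹) = kg·m²·s⁻²·A⁻¹.
kg·m²·s⁻²·A⁻¹ is the base-SI form of the weber.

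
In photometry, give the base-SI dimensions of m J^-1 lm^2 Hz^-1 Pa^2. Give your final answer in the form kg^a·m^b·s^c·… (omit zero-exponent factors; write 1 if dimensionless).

J = N·m (work = force × distance),
    = kg·m²·s⁻².
So J⁻¹ = kg⁻¹·m⁻²·s².
lm = cd·sr = cd (luminous flux; sr is dimensionless).
So lm² = cd².
Hz = 1/s = s⁻¹ (frequency is cycles per second).
So Hz⁻¹ = s.
Pa = N/m² (pressure = force per area),
    = kg·m⁻¹·s⁻².
So Pa² = kg²·m⁻²·s⁻⁴.
Combining: m·J⁻¹·lm²·Hz⁻¹·Pa² = m · (kg⁻¹·m⁻²·s²) · cd² · s · (kg²·m⁻²·s⁻⁴) = kg·m⁻³·s⁻¹·cd².

kg·m⁻³·s⁻¹·cd²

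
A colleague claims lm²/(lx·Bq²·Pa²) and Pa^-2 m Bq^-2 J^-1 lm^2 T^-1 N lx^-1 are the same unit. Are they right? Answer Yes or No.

Left side:
  lx = lm/m² (illuminance = luminous flux per area),
      = m⁻²·cd.
  So lx⁻¹ = m²·cd⁻¹.
  Bq = 1/s = s⁻¹ (activity is decays per second).
  So Bq⁻² = s².
  lm = cd·sr = cd (luminous flux; sr is dimensionless).
  So lm² = cd².
  Pa = N/m² (pressure = force per area),
      = kg·m⁻¹·s⁻².
  So Pa⁻² = kg⁻²·m²·s⁴.
  Combining: lx⁻¹·Bq⁻²·lm²·Pa⁻² = (m²·cd⁻¹) · s² · cd² · (kg⁻²·m²·s⁴) = kg⁻²·m⁴·s⁶·cd.
Right side:
  Pa = N/m² (pressure = force per area),
      = kg·m⁻¹·s⁻².
  So Pa⁻² = kg⁻²·m²·s⁴.
  Bq = 1/s = s⁻¹ (activity is decays per second).
  So Bq⁻² = s².
  J = N·m (work = force × distance),
      = kg·m²·s⁻².
  So J⁻¹ = kg⁻¹·m⁻²·s².
  lm = cd·sr = cd (luminous flux; sr is dimensionless).
  So lm² = cd².
  T = Wb/m² (flux density = flux per area),
      = kg·s⁻²·A⁻¹.
  So T⁻¹ = kg⁻¹·s²·A.
  N = kg·m/s² = kg·m·s⁻² (force = mass × acceleration).
  lx = lm/m² (illuminance = luminous flux per area),
      = m⁻²·cd.
  So lx⁻¹ = m²·cd⁻¹.
  Combining: Pa⁻²·m·Bq⁻²·J⁻¹·lm²·T⁻¹·N·lx⁻¹ = (kg⁻²·m²·s⁴) · m · s² · (kg⁻¹·m⁻²·s²) · cd² · (kg⁻¹·s²·A) · (kg·m·s⁻²) · (m²·cd⁻¹) = kg⁻³·m⁴·s⁸·A·cd.
Left is kg⁻²·m⁴·s⁶·cd; right is kg⁻³·m⁴·s⁸·A·cd — different.

No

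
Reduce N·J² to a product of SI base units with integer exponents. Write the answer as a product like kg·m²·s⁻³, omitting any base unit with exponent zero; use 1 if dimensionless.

N = kg·m/s² = kg·m·s⁻² (force = mass × acceleration).
J = N·m (work = force × distance),
    = kg·m²·s⁻².
So J² = kg²·m⁴·s⁻⁴.
Combining: N·J² = (kg·m·s⁻²) · (kg²·m⁴·s⁻⁴) = kg³·m⁵·s⁻⁶.

kg³·m⁵·s⁻⁶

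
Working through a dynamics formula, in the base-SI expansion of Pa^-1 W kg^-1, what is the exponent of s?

Pa = N/m² (pressure = force per area),
    = kg·m⁻¹·s⁻².
So Pa⁻¹ = kg⁻¹·m·s².
W = J/s (power = energy per time),
    = kg·m²·s⁻³.
Combining: Pa⁻¹·W·kg⁻¹ = (kg⁻¹·m·s²) · (kg·m²·s⁻³) · kg⁻¹ = kg⁻¹·m³·s⁻¹.
The exponent of s is -1.

-1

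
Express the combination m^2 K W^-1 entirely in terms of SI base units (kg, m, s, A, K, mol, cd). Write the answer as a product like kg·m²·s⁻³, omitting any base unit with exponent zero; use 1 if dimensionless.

W = kg·m²·s⁻³.
So W⁻¹ = kg⁻¹·m⁻²·s³.
Combining: m²·K·W⁻¹ = m² · K · (kg⁻¹·m⁻²·s³) = kg⁻¹·s³·K.

kg⁻¹·s³·K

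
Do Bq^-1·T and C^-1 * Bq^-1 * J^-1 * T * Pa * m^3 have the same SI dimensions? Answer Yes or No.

Left side:
  Bq = s⁻¹.
  So Bq⁻¹ = s.
  T = kg·s⁻²·A⁻¹.
  Combining: Bq⁻¹·T = s · (kg·s⁻²·A⁻¹) = kg·s⁻¹·A⁻¹.
Right side:
  C = s·A.
  So C⁻¹ = s⁻¹·A⁻¹.
  Bq = s⁻¹.
  So Bq⁻¹ = s.
  J = kg·m²·s⁻².
  So J⁻¹ = kg⁻¹·m⁻²·s².
  T = kg·s⁻²·A⁻¹.
  Pa = kg·m⁻¹·s⁻².
  Combining: C⁻¹·Bq⁻¹·J⁻¹·T·Pa·m³ = (s⁻¹·A⁻¹) · s · (kg⁻¹·m⁻²·s²) · (kg·s⁻²·A⁻¹) · (kg·m⁻¹·s⁻²) · m³ = kg·s⁻²·A⁻².
Left is kg·s⁻¹·A⁻¹; right is kg·s⁻²·A⁻² — different.

No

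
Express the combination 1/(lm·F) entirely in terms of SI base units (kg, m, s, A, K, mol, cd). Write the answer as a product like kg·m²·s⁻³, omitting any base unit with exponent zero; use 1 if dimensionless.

kg·m²·s⁻⁴·A⁻²·cd⁻¹

lm = cd.
So lm⁻¹ = cd⁻¹.
F = kg⁻¹·m⁻²·s⁴·A².
So F⁻¹ = kg·m²·s⁻⁴·A⁻².
Combining: lm⁻¹·F⁻¹ = cd⁻¹ · (kg·m²·s⁻⁴·A⁻²) = kg·m²·s⁻⁴·A⁻²·cd⁻¹.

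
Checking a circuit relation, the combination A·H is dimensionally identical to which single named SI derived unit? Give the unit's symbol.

Wb

H = Wb/A (inductance = flux per current),
    = kg·m²·s⁻²·A⁻².
Combining: A·H = A · (kg·m²·s⁻²·A⁻²) = kg·m²·s⁻²·A⁻¹.
kg·m²·s⁻²·A⁻¹ is the base-SI form of the weber.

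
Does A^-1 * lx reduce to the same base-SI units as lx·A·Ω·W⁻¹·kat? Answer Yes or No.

No

Left side:
  lx = lm/m² (illuminance = luminous flux per area),
      = m⁻²·cd.
  Combining: A⁻¹·lx = A⁻¹ · (m⁻²·cd) = m⁻²·A⁻¹·cd.
Right side:
  lx = m⁻²·cd.
  Ω = kg·m²·s⁻³·A⁻².
  W = kg·m²·s⁻³.
  So W⁻¹ = kg⁻¹·m⁻²·s³.
  kat = s⁻¹·mol.
  Combining: lx·A·Ω·W⁻¹·kat = (m⁻²·cd) · A · (kg·m²·s⁻³·A⁻²) · (kg⁻¹·m⁻²·s³) · (s⁻¹·mol) = m⁻²·s⁻¹·A⁻¹·mol·cd.
Left is m⁻²·A⁻¹·cd; right is m⁻²·s⁻¹·A⁻¹·mol·cd — different.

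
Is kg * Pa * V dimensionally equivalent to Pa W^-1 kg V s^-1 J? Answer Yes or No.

Left side:
  Pa = N/m² (pressure = force per area),
      = kg·m⁻¹·s⁻².
  V = W/A (potential = power per current),
      = kg·m²·s⁻³·A⁻¹.
  Combining: kg·Pa·V = kg · (kg·m⁻¹·s⁻²) · (kg·m²·s⁻³·A⁻¹) = kg³·m·s⁻⁵·A⁻¹.
Right side:
  Pa = N/m² (pressure = force per area),
      = kg·m⁻¹·s⁻².
  W = J/s (power = energy per time),
      = kg·m²·s⁻³.
  So W⁻¹ = kg⁻¹·m⁻²·s³.
  V = W/A (potential = power per current),
      = kg·m²·s⁻³·A⁻¹.
  J = N·m (work = force × distance),
      = kg·m²·s⁻².
  Combining: Pa·W⁻¹·kg·V·s⁻¹·J = (kg·m⁻¹·s⁻²) · (kg⁻¹·m⁻²·s³) · kg · (kg·m²·s⁻³·A⁻¹) · s⁻¹ · (kg·m²·s⁻²) = kg³·m·s⁻⁵·A⁻¹.
Both reduce to kg³·m·s⁻⁵·A⁻¹.

Yes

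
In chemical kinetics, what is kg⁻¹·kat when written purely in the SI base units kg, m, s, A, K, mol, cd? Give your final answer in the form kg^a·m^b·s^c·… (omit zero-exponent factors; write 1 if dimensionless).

kat = mol/s = s⁻¹·mol (catalytic activity).
Combining: kg⁻¹·kat = kg⁻¹ · (s⁻¹·mol) = kg⁻¹·s⁻¹·mol.

kg⁻¹·s⁻¹·mol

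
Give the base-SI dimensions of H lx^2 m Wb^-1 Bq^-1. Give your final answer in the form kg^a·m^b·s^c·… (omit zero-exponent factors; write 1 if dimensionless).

H = kg·m²·s⁻²·A⁻².
lx = m⁻²·cd.
So lx² = m⁻⁴·cd².
Wb = kg·m²·s⁻²·A⁻¹.
So Wb⁻¹ = kg⁻¹·m⁻²·s²·A.
Bq = s⁻¹.
So Bq⁻¹ = s.
Combining: H·lx²·m·Wb⁻¹·Bq⁻¹ = (kg·m²·s⁻²·A⁻²) · (m⁻⁴·cd²) · m · (kg⁻¹·m⁻²·s²·A) · s = m⁻³·s·A⁻¹·cd².

m⁻³·s·A⁻¹·cd²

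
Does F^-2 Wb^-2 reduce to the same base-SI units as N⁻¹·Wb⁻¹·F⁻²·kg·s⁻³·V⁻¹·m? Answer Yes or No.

Left side:
  F = C/V (capacitance = charge per voltage),
      = A·s/(kg·m²·s⁻³·A⁻¹) (substituting C and V),
      = kg⁻¹·m⁻²·s⁴·A².
  So F⁻² = kg²·m⁴·s⁻⁸·A⁻⁴.
  Wb = V·s (flux: a volt is a weber per second),
      = kg·m²·s⁻²·A⁻¹.
  So Wb⁻² = kg⁻²·m⁻⁴·s⁴·A².
  Combining: F⁻²·Wb⁻² = (kg²·m⁴·s⁻⁸·A⁻⁴) · (kg⁻²·m⁻⁴·s⁴·A²) = s⁻⁴·A⁻².
Right side:
  N = kg·m/s² = kg·m·s⁻² (force = mass × acceleration).
  So N⁻¹ = kg⁻¹·m⁻¹·s².
  Wb = V·s (flux: a volt is a weber per second),
      = kg·m²·s⁻²·A⁻¹.
  So Wb⁻¹ = kg⁻¹·m⁻²·s²·A.
  F = C/V (capacitance = charge per voltage),
      = A·s/(kg·m²·s⁻³·A⁻¹) (substituting C and V),
      = kg⁻¹·m⁻²·s⁴·A².
  So F⁻² = kg²·m⁴·s⁻⁸·A⁻⁴.
  V = W/A (potential = power per current),
      = kg·m²·s⁻³·A⁻¹.
  So V⁻¹ = kg⁻¹·m⁻²·s³·A.
  Combining: N⁻¹·Wb⁻¹·F⁻²·kg·s⁻³·V⁻¹·m = (kg⁻¹·m⁻¹·s²) · (kg⁻¹·m⁻²·s²·A) · (kg²·m⁴·s⁻⁸·A⁻⁴) · kg · s⁻³ · (kg⁻¹·m⁻²·s³·A) · m = s⁻⁴·A⁻².
Both reduce to s⁻⁴·A⁻².

Yes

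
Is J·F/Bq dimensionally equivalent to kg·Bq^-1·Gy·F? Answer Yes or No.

Left side:
  Bq = 1/s = s⁻¹ (activity is decays per second).
  So Bq⁻¹ = s.
  J = N·m (work = force × distance),
      = kg·m²·s⁻².
  F = C/V (capacitance = charge per voltage),
      = A·s/(kg·m²·s⁻³·A⁻¹) (substituting C and V),
      = kg⁻¹·m⁻²·s⁴·A².
  Combining: Bq⁻¹·J·F = s · (kg·m²·s⁻²) · (kg⁻¹·m⁻²·s⁴·A²) = s³·A².
Right side:
  Bq = 1/s = s⁻¹ (activity is decays per second).
  So Bq⁻¹ = s.
  Gy = J/kg (absorbed dose = energy per mass),
      = m²·s⁻².
  F = C/V (capacitance = charge per voltage),
      = A·s/(kg·m²·s⁻³·A⁻¹) (substituting C and V),
      = kg⁻¹·m⁻²·s⁴·A².
  Combining: kg·Bq⁻¹·Gy·F = kg · s · (m²·s⁻²) · (kg⁻¹·m⁻²·s⁴·A²) = s³·A².
Both reduce to s³·A².

Yes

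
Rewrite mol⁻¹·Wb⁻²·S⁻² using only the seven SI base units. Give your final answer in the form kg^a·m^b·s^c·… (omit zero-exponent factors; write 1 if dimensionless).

s⁻²·A⁻²·mol⁻¹

Wb = V·s (flux: a volt is a weber per second),
    = kg·m²·s⁻²·A⁻¹.
So Wb⁻² = kg⁻²·m⁻⁴·s⁴·A².
S = 1/Ω (conductance is reciprocal resistance),
    = kg⁻¹·m⁻²·s³·A².
So S⁻² = kg²·m⁴·s⁻⁶·A⁻⁴.
Combining: mol⁻¹·Wb⁻²·S⁻² = mol⁻¹ · (kg⁻²·m⁻⁴·s⁴·A²) · (kg²·m⁴·s⁻⁶·A⁻⁴) = s⁻²·A⁻²·mol⁻¹.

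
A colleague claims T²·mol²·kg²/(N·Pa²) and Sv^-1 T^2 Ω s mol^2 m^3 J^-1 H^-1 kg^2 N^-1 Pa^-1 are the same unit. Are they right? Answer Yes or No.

No

Left side:
  T = kg·s⁻²·A⁻¹.
  So T² = kg²·s⁻⁴·A⁻².
  N = kg·m·s⁻².
  So N⁻¹ = kg⁻¹·m⁻¹·s².
  Pa = kg·m⁻¹·s⁻².
  So Pa⁻² = kg⁻²·m²·s⁴.
  Combining: T²·mol²·kg²·N⁻¹·Pa⁻² = (kg²·s⁻⁴·A⁻²) · mol² · kg² · (kg⁻¹·m⁻¹·s²) · (kg⁻²·m²·s⁴) = kg·m·s²·A⁻²·mol².
Right side:
  Sv = m²·s⁻².
  So Sv⁻¹ = m⁻²·s².
  T = kg·s⁻²·A⁻¹.
  So T² = kg²·s⁻⁴·A⁻².
  Ω = kg·m²·s⁻³·A⁻².
  J = kg·m²·s⁻².
  So J⁻¹ = kg⁻¹·m⁻²·s².
  H = kg·m²·s⁻²·A⁻².
  So H⁻¹ = kg⁻¹·m⁻²·s²·A².
  N = kg·m·s⁻².
  So N⁻¹ = kg⁻¹·m⁻¹·s².
  Pa = kg·m⁻¹·s⁻².
  So Pa⁻¹ = kg⁻¹·m·s².
  Combining: Sv⁻¹·T²·Ω·s·mol²·m³·J⁻¹·H⁻¹·kg²·N⁻¹·Pa⁻¹ = (m⁻²·s²) · (kg²·s⁻⁴·A⁻²) · (kg·m²·s⁻³·A⁻²) · s · mol² · m³ · (kg⁻¹·m⁻²·s²) · (kg⁻¹·m⁻²·s²·A²) · kg² · (kg⁻¹·m⁻¹·s²) · (kg⁻¹·m·s²) = kg·m⁻¹·s⁴·A⁻²·mol².
Left is kg·m·s²·A⁻²·mol²; right is kg·m⁻¹·s⁴·A⁻²·mol² — different.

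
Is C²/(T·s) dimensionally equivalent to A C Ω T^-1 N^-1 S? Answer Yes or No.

Left side:
  C = s·A.
  So C² = s²·A².
  T = kg·s⁻²·A⁻¹.
  So T⁻¹ = kg⁻¹·s²·A.
  Combining: C²·T⁻¹·s⁻¹ = (s²·A²) · (kg⁻¹·s²·A) · s⁻¹ = kg⁻¹·s³·A³.
Right side:
  C = s·A.
  Ω = kg·m²·s⁻³·A⁻².
  T = kg·s⁻²·A⁻¹.
  So T⁻¹ = kg⁻¹·s²·A.
  N = kg·m·s⁻².
  So N⁻¹ = kg⁻¹·m⁻¹·s².
  S = kg⁻¹·m⁻²·s³·A².
  Combining: A·C·Ω·T⁻¹·N⁻¹·S = A · (s·A) · (kg·m²·s⁻³·A⁻²) · (kg⁻¹·s²·A) · (kg⁻¹·m⁻¹·s²) · (kg⁻¹·m⁻²·s³·A²) = kg⁻²·m⁻¹·s⁵·A³.
Left is kg⁻¹·s³·A³; right is kg⁻²·m⁻¹·s⁵·A³ — different.

No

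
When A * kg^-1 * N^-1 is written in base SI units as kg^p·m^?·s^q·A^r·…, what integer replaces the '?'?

N = kg·m·s⁻².
So N⁻¹ = kg⁻¹·m⁻¹·s².
Combining: A·kg⁻¹·N⁻¹ = A · kg⁻¹ · (kg⁻¹·m⁻¹·s²) = kg⁻²·m⁻¹·s²·A.
The exponent of m is -1.

-1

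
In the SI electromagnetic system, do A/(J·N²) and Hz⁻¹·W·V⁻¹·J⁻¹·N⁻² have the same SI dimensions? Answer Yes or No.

No

Left side:
  J = N·m (work = force × distance),
      = kg·m²·s⁻².
  So J⁻¹ = kg⁻¹·m⁻²·s².
  N = kg·m/s² = kg·m·s⁻² (force = mass × acceleration).
  So N⁻² = kg⁻²·m⁻²·s⁴.
  Combining: J⁻¹·A·N⁻² = (kg⁻¹·m⁻²·s²) · A · (kg⁻²·m⁻²·s⁴) = kg⁻³·m⁻⁴·s⁶·A.
Right side:
  Hz = 1/s = s⁻¹ (frequency is cycles per second).
  So Hz⁻¹ = s.
  W = J/s (power = energy per time),
      = kg·m²·s⁻³.
  V = W/A (potential = power per current),
      = kg·m²·s⁻³·A⁻¹.
  So V⁻¹ = kg⁻¹·m⁻²·s³·A.
  J = N·m (work = force × distance),
      = kg·m²·s⁻².
  So J⁻¹ = kg⁻¹·m⁻²·s².
  N = kg·m/s² = kg·m·s⁻² (force = mass × acceleration).
  So N⁻² = kg⁻²·m⁻²·s⁴.
  Combining: Hz⁻¹·W·V⁻¹·J⁻¹·N⁻² = s · (kg·m²·s⁻³) · (kg⁻¹·m⁻²·s³·A) · (kg⁻¹·m⁻²·s²) · (kg⁻²·m⁻²·s⁴) = kg⁻³·m⁻⁴·s⁷·A.
Left is kg⁻³·m⁻⁴·s⁶·A; right is kg⁻³·m⁻⁴·s⁷·A — different.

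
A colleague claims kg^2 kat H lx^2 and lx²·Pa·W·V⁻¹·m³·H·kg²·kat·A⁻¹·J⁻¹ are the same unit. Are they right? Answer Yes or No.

Left side:
  kat = mol/s = s⁻¹·mol (catalytic activity).
  H = Wb/A (inductance = flux per current),
      = kg·m²·s⁻²·A⁻².
  lx = lm/m² (illuminance = luminous flux per area),
      = m⁻²·cd.
  So lx² = m⁻⁴·cd².
  Combining: kg²·kat·H·lx² = kg² · (s⁻¹·mol) · (kg·m²·s⁻²·A⁻²) · (m⁻⁴·cd²) = kg³·m⁻²·s⁻³·A⁻²·mol·cd².
Right side:
  lx = m⁻²·cd.
  So lx² = m⁻⁴·cd².
  Pa = kg·m⁻¹·s⁻².
  W = kg·m²·s⁻³.
  V = kg·m²·s⁻³·A⁻¹.
  So V⁻¹ = kg⁻¹·m⁻²·s³·A.
  H = kg·m²·s⁻²·A⁻².
  kat = s⁻¹·mol.
  J = kg·m²·s⁻².
  So J⁻¹ = kg⁻¹·m⁻²·s².
  Combining: lx²·Pa·W·V⁻¹·m³·H·kg²·kat·A⁻¹·J⁻¹ = (m⁻⁴·cd²) · (kg·m⁻¹·s⁻²) · (kg·m²·s⁻³) · (kg⁻¹·m⁻²·s³·A) · m³ · (kg·m²·s⁻²·A⁻²) · kg² · (s⁻¹·mol) · A⁻¹ · (kg⁻¹·m⁻²·s²) = kg³·m⁻²·s⁻³·A⁻²·mol·cd².
Both reduce to kg³·m⁻²·s⁻³·A⁻²·mol·cd².

Yes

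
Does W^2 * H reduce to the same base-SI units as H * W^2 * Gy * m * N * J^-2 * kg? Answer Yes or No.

Yes

Left side:
  W = kg·m²·s⁻³.
  So W² = kg²·m⁴·s⁻⁶.
  H = kg·m²·s⁻²·A⁻².
  Combining: W²·H = (kg²·m⁴·s⁻⁶) · (kg·m²·s⁻²·A⁻²) = kg³·m⁶·s⁻⁸·A⁻².
Right side:
  H = Wb/A (inductance = flux per current),
      = kg·m²·s⁻²·A⁻².
  W = J/s (power = energy per time),
      = kg·m²·s⁻³.
  So W² = kg²·m⁴·s⁻⁶.
  Gy = J/kg (absorbed dose = energy per mass),
      = m²·s⁻².
  N = kg·m/s² = kg·m·s⁻² (force = mass × acceleration).
  J = N·m (work = force × distance),
      = kg·m²·s⁻².
  So J⁻² = kg⁻²·m⁻⁴·s⁴.
  Combining: H·W²·Gy·m·N·J⁻²·kg = (kg·m²·s⁻²·A⁻²) · (kg²·m⁴·s⁻⁶) · (m²·s⁻²) · m · (kg·m·s⁻²) · (kg⁻²·m⁻⁴·s⁴) · kg = kg³·m⁶·s⁻⁸·A⁻².
Both reduce to kg³·m⁶·s⁻⁸·A⁻².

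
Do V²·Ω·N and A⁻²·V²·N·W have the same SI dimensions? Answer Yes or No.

Yes

Left side:
  V = kg·m²·s⁻³·A⁻¹.
  So V² = kg²·m⁴·s⁻⁶·A⁻².
  Ω = kg·m²·s⁻³·A⁻².
  N = kg·m·s⁻².
  Combining: V²·Ω·N = (kg²·m⁴·s⁻⁶·A⁻²) · (kg·m²·s⁻³·A⁻²) · (kg·m·s⁻²) = kg⁴·m⁷·s⁻¹¹·A⁻⁴.
Right side:
  V = W/A (potential = power per current),
      = kg·m²·s⁻³·A⁻¹.
  So V² = kg²·m⁴·s⁻⁶·A⁻².
  N = kg·m/s² = kg·m·s⁻² (force = mass × acceleration).
  W = J/s (power = energy per time),
      = kg·m²·s⁻³.
  Combining: A⁻²·V²·N·W = A⁻² · (kg²·m⁴·s⁻⁶·A⁻²) · (kg·m·s⁻²) · (kg·m²·s⁻³) = kg⁴·m⁷·s⁻¹¹·A⁻⁴.
Both reduce to kg⁴·m⁷·s⁻¹¹·A⁻⁴.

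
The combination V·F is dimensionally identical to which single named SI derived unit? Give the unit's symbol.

V = kg·m²·s⁻³·A⁻¹.
F = kg⁻¹·m⁻²·s⁴·A².
Combining: V·F = (kg·m²·s⁻³·A⁻¹) · (kg⁻¹·m⁻²·s⁴·A²) = s·A.
s·A is the base-SI form of the coulomb.

C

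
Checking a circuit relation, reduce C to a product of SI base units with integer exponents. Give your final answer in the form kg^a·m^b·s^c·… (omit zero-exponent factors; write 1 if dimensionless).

C = s·A.

s·A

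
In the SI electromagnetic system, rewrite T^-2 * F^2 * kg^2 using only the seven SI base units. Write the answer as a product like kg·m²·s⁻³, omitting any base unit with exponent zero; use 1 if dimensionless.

T = Wb/m² (flux density = flux per area),
    = kg·s⁻²·A⁻¹.
So T⁻² = kg⁻²·s⁴·A².
F = C/V (capacitance = charge per voltage),
    = A·s/(kg·m²·s⁻³·A⁻¹) (substituting C and V),
    = kg⁻¹·m⁻²·s⁴·A².
So F² = kg⁻²·m⁻⁴·s⁸·A⁴.
Combining: T⁻²·F²·kg² = (kg⁻²·s⁴·A²) · (kg⁻²·m⁻⁴·s⁸·A⁴) · kg² = kg⁻²·m⁻⁴·s¹²·A⁶.

kg⁻²·m⁻⁴·s¹²·A⁶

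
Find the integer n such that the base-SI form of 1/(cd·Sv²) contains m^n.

Sv = m²·s⁻².
So Sv⁻² = m⁻⁴·s⁴.
Combining: cd⁻¹·Sv⁻² = cd⁻¹ · (m⁻⁴·s⁴) = m⁻⁴·s⁴·cd⁻¹.
The exponent of m is -4.

-4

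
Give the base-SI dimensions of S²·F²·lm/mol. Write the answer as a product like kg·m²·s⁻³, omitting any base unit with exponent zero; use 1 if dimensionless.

S = kg⁻¹·m⁻²·s³·A².
So S² = kg⁻²·m⁻⁴·s⁶·A⁴.
F = kg⁻¹·m⁻²·s⁴·A².
So F² = kg⁻²·m⁻⁴·s⁸·A⁴.
lm = cd.
Combining: S²·mol⁻¹·F²·lm = (kg⁻²·m⁻⁴·s⁶·A⁴) · mol⁻¹ · (kg⁻²·m⁻⁴·s⁸·A⁴) · cd = kg⁻⁴·m⁻⁸·s¹⁴·A⁸·mol⁻¹·cd.

kg⁻⁴·m⁻⁸·s¹⁴·A⁸·mol⁻¹·cd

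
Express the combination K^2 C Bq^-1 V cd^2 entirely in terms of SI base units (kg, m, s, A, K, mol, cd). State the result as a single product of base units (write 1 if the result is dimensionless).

C = A·s = s·A (charge = current × time).
Bq = 1/s = s⁻¹ (activity is decays per second).
So Bq⁻¹ = s.
V = W/A (potential = power per current),
    = kg·m²·s⁻³·A⁻¹.
Combining: K²·C·Bq⁻¹·V·cd² = K² · (s·A) · s · (kg·m²·s⁻³·A⁻¹) · cd² = kg·m²·s⁻¹·K²·cd².

kg·m²·s⁻¹·K²·cd²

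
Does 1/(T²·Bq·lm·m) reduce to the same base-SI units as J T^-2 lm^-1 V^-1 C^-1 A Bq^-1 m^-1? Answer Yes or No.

No

Left side:
  T = kg·s⁻²·A⁻¹.
  So T⁻² = kg⁻²·s⁴·A².
  Bq = s⁻¹.
  So Bq⁻¹ = s.
  lm = cd.
  So lm⁻¹ = cd⁻¹.
  Combining: T⁻²·Bq⁻¹·lm⁻¹·m⁻¹ = (kg⁻²·s⁴·A²) · s · cd⁻¹ · m⁻¹ = kg⁻²·m⁻¹·s⁵·A²·cd⁻¹.
Right side:
  J = kg·m²·s⁻².
  T = kg·s⁻²·A⁻¹.
  So T⁻² = kg⁻²·s⁴·A².
  lm = cd.
  So lm⁻¹ = cd⁻¹.
  V = kg·m²·s⁻³·A⁻¹.
  So V⁻¹ = kg⁻¹·m⁻²·s³·A.
  C = s·A.
  So C⁻¹ = s⁻¹·A⁻¹.
  Bq = s⁻¹.
  So Bq⁻¹ = s.
  Combining: J·T⁻²·lm⁻¹·V⁻¹·C⁻¹·A·Bq⁻¹·m⁻¹ = (kg·m²·s⁻²) · (kg⁻²·s⁴·A²) · cd⁻¹ · (kg⁻¹·m⁻²·s³·A) · (s⁻¹·A⁻¹) · A · s · m⁻¹ = kg⁻²·m⁻¹·s⁵·A³·cd⁻¹.
Left is kg⁻²·m⁻¹·s⁵·A²·cd⁻¹; right is kg⁻²·m⁻¹·s⁵·A³·cd⁻¹ — different.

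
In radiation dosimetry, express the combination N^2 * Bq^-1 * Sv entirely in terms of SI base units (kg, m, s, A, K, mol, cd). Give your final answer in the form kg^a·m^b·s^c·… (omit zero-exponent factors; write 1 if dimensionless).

kg²·m⁴·s⁻⁵

N = kg·m/s² = kg·m·s⁻² (force = mass × acceleration).
So N² = kg²·m²·s⁻⁴.
Bq = 1/s = s⁻¹ (activity is decays per second).
So Bq⁻¹ = s.
Sv = J/kg (equivalent dose = energy per mass),
    = m²·s⁻².
Combining: N²·Bq⁻¹·Sv = (kg²·m²·s⁻⁴) · s · (m²·s⁻²) = kg²·m⁴·s⁻⁵.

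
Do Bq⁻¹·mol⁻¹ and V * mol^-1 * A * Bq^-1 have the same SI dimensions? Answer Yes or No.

Left side:
  Bq = 1/s = s⁻¹ (activity is decays per second).
  So Bq⁻¹ = s.
  Combining: Bq⁻¹·mol⁻¹ = s · mol⁻¹ = s·mol⁻¹.
Right side:
  V = kg·m²·s⁻³·A⁻¹.
  Bq = s⁻¹.
  So Bq⁻¹ = s.
  Combining: V·mol⁻¹·A·Bq⁻¹ = (kg·m²·s⁻³·A⁻¹) · mol⁻¹ · A · s = kg·m²·s⁻²·mol⁻¹.
Left is s·mol⁻¹; right is kg·m²·s⁻²·mol⁻¹ — different.

No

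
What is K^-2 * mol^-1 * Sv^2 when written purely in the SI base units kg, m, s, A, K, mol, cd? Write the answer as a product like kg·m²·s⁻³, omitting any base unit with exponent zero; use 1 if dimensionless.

m⁴·s⁻⁴·K⁻²·mol⁻¹

Sv = m²·s⁻².
So Sv² = m⁴·s⁻⁴.
Combining: K⁻²·mol⁻¹·Sv² = K⁻² · mol⁻¹ · (m⁴·s⁻⁴) = m⁴·s⁻⁴·K⁻²·mol⁻¹.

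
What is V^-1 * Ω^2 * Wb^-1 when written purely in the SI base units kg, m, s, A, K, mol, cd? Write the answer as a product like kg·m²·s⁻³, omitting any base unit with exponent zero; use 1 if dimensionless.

s⁻¹·A⁻²

V = W/A (potential = power per current),
    = kg·m²·s⁻³·A⁻¹.
So V⁻¹ = kg⁻¹·m⁻²·s³·A.
Ω = V/A (resistance = voltage per current),
    = kg·m²·s⁻³·A⁻².
So Ω² = kg²·m⁴·s⁻⁶·A⁻⁴.
Wb = V·s (flux: a volt is a weber per second),
    = kg·m²·s⁻²·A⁻¹.
So Wb⁻¹ = kg⁻¹·m⁻²·s²·A.
Combining: V⁻¹·Ω²·Wb⁻¹ = (kg⁻¹·m⁻²·s³·A) · (kg²·m⁴·s⁻⁶·A⁻⁴) · (kg⁻¹·m⁻²·s²·A) = s⁻¹·A⁻².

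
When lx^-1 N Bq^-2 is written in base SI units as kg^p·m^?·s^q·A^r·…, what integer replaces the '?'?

lx = lm/m² (illuminance = luminous flux per area),
    = m⁻²·cd.
So lx⁻¹ = m²·cd⁻¹.
N = kg·m/s² = kg·m·s⁻² (force = mass × acceleration).
Bq = 1/s = s⁻¹ (activity is decays per second).
So Bq⁻² = s².
Combining: lx⁻¹·N·Bq⁻² = (m²·cd⁻¹) · (kg·m·s⁻²) · s² = kg·m³·cd⁻¹.
The exponent of m is 3.

3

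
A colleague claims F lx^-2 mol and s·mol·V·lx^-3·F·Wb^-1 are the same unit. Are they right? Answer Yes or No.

Left side:
  F = C/V (capacitance = charge per voltage),
      = A·s/(kg·m²·s⁻³·A⁻¹) (substituting C and V),
      = kg⁻¹·m⁻²·s⁴·A².
  lx = lm/m² (illuminance = luminous flux per area),
      = m⁻²·cd.
  So lx⁻² = m⁴·cd⁻².
  Combining: F·lx⁻²·mol = (kg⁻¹·m⁻²·s⁴·A²) · (m⁴·cd⁻²) · mol = kg⁻¹·m²·s⁴·A²·mol·cd⁻².
Right side:
  V = W/A (potential = power per current),
      = kg·m²·s⁻³·A⁻¹.
  lx = lm/m² (illuminance = luminous flux per area),
      = m⁻²·cd.
  So lx⁻³ = m⁶·cd⁻³.
  F = C/V (capacitance = charge per voltage),
      = A·s/(kg·m²·s⁻³·A⁻¹) (substituting C and V),
      = kg⁻¹·m⁻²·s⁴·A².
  Wb = V·s (flux: a volt is a weber per second),
      = kg·m²·s⁻²·A⁻¹.
  So Wb⁻¹ = kg⁻¹·m⁻²·s²·A.
  Combining: s·mol·V·lx⁻³·F·Wb⁻¹ = s · mol · (kg·m²·s⁻³·A⁻¹) · (m⁶·cd⁻³) · (kg⁻¹·m⁻²·s⁴·A²) · (kg⁻¹·m⁻²·s²·A) = kg⁻¹·m⁴·s⁴·A²·mol·cd⁻³.
Left is kg⁻¹·m²·s⁴·A²·mol·cd⁻²; right is kg⁻¹·m⁴·s⁴·A²·mol·cd⁻³ — different.

No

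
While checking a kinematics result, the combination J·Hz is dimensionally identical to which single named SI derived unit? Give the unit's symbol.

W

J = N·m (work = force × distance),
    = kg·m²·s⁻².
Hz = 1/s = s⁻¹ (frequency is cycles per second).
Combining: J·Hz = (kg·m²·s⁻²) · s⁻¹ = kg·m²·s⁻³.
kg·m²·s⁻³ is the base-SI form of the watt.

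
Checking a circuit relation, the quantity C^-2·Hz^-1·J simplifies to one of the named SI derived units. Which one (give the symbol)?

C = s·A.
So C⁻² = s⁻²·A⁻².
Hz = s⁻¹.
So Hz⁻¹ = s.
J = kg·m²·s⁻².
Combining: C⁻²·Hz⁻¹·J = (s⁻²·A⁻²) · s · (kg·m²·s⁻²) = kg·m²·s⁻³·A⁻².
kg·m²·s⁻³·A⁻² is the base-SI form of the ohm.

Ω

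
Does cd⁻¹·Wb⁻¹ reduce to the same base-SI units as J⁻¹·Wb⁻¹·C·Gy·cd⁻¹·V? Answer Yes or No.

Left side:
  Wb = V·s (flux: a volt is a weber per second),
      = kg·m²·s⁻²·A⁻¹.
  So Wb⁻¹ = kg⁻¹·m⁻²·s²·A.
  Combining: cd⁻¹·Wb⁻¹ = cd⁻¹ · (kg⁻¹·m⁻²·s²·A) = kg⁻¹·m⁻²·s²·A·cd⁻¹.
Right side:
  J = N·m (work = force × distance),
      = kg·m²·s⁻².
  So J⁻¹ = kg⁻¹·m⁻²·s².
  Wb = V·s (flux: a volt is a weber per second),
      = kg·m²·s⁻²·A⁻¹.
  So Wb⁻¹ = kg⁻¹·m⁻²·s²·A.
  C = A·s = s·A (charge = current × time).
  Gy = J/kg (absorbed dose = energy per mass),
      = m²·s⁻².
  V = W/A (potential = power per current),
      = kg·m²·s⁻³·A⁻¹.
  Combining: J⁻¹·Wb⁻¹·C·Gy·cd⁻¹·V = (kg⁻¹·m⁻²·s²) · (kg⁻¹·m⁻²·s²·A) · (s·A) · (m²·s⁻²) · cd⁻¹ · (kg·m²·s⁻³·A⁻¹) = kg⁻¹·A·cd⁻¹.
Left is kg⁻¹·m⁻²·s²·A·cd⁻¹; right is kg⁻¹·A·cd⁻¹ — different.

No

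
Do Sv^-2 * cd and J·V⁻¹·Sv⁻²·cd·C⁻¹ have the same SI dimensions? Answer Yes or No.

Yes

Left side:
  Sv = J/kg (equivalent dose = energy per mass),
      = m²·s⁻².
  So Sv⁻² = m⁻⁴·s⁴.
  Combining: Sv⁻²·cd = (m⁻⁴·s⁴) · cd = m⁻⁴·s⁴·cd.
Right side:
  J = kg·m²·s⁻².
  V = kg·m²·s⁻³·A⁻¹.
  So V⁻¹ = kg⁻¹·m⁻²·s³·A.
  Sv = m²·s⁻².
  So Sv⁻² = m⁻⁴·s⁴.
  C = s·A.
  So C⁻¹ = s⁻¹·A⁻¹.
  Combining: J·V⁻¹·Sv⁻²·cd·C⁻¹ = (kg·m²·s⁻²) · (kg⁻¹·m⁻²·s³·A) · (m⁻⁴·s⁴) · cd · (s⁻¹·A⁻¹) = m⁻⁴·s⁴·cd.
Both reduce to m⁻⁴·s⁴·cd.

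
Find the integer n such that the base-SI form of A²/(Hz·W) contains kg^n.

-1

Hz = 1/s = s⁻¹ (frequency is cycles per second).
So Hz⁻¹ = s.
W = J/s (power = energy per time),
    = kg·m²·s⁻³.
So W⁻¹ = kg⁻¹·m⁻²·s³.
Combining: Hz⁻¹·A²·W⁻¹ = s · A² · (kg⁻¹·m⁻²·s³) = kg⁻¹·m⁻²·s⁴·A².
The exponent of kg is -1.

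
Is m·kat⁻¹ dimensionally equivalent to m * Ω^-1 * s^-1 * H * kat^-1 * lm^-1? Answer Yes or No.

Left side:
  kat = mol/s = s⁻¹·mol (catalytic activity).
  So kat⁻¹ = s·mol⁻¹.
  Combining: m·kat⁻¹ = m · (s·mol⁻¹) = m·s·mol⁻¹.
Right side:
  Ω = V/A (resistance = voltage per current),
      = kg·m²·s⁻³·A⁻².
  So Ω⁻¹ = kg⁻¹·m⁻²·s³·A².
  H = Wb/A (inductance = flux per current),
      = kg·m²·s⁻²·A⁻².
  kat = mol/s = s⁻¹·mol (catalytic activity).
  So kat⁻¹ = s·mol⁻¹.
  lm = cd·sr = cd (luminous flux; sr is dimensionless).
  So lm⁻¹ = cd⁻¹.
  Combining: m·Ω⁻¹·s⁻¹·H·kat⁻¹·lm⁻¹ = m · (kg⁻¹·m⁻²·s³·A²) · s⁻¹ · (kg·m²·s⁻²·A⁻²) · (s·mol⁻¹) · cd⁻¹ = m·s·mol⁻¹·cd⁻¹.
Left is m·s·mol⁻¹; right is m·s·mol⁻¹·cd⁻¹ — different.

No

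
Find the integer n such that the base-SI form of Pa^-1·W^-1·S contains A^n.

Pa = N/m² (pressure = force per area),
    = kg·m⁻¹·s⁻².
So Pa⁻¹ = kg⁻¹·m·s².
W = J/s (power = energy per time),
    = kg·m²·s⁻³.
So W⁻¹ = kg⁻¹·m⁻²·s³.
S = 1/Ω (conductance is reciprocal resistance),
    = kg⁻¹·m⁻²·s³·A².
Combining: Pa⁻¹·W⁻¹·S = (kg⁻¹·m·s²) · (kg⁻¹·m⁻²·s³) · (kg⁻¹·m⁻²·s³·A²) = kg⁻³·m⁻³·s⁸·A².
The exponent of A is 2.

2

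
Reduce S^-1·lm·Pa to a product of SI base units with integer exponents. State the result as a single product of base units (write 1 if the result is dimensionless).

S = 1/Ω (conductance is reciprocal resistance),
    = kg⁻¹·m⁻²·s³·A².
So S⁻¹ = kg·m²·s⁻³·A⁻².
lm = cd·sr = cd (luminous flux; sr is dimensionless).
Pa = N/m² (pressure = force per area),
    = kg·m⁻¹·s⁻².
Combining: S⁻¹·lm·Pa = (kg·m²·s⁻³·A⁻²) · cd · (kg·m⁻¹·s⁻²) = kg²·m·s⁻⁵·A⁻²·cd.

kg²·m·s⁻⁵·A⁻²·cd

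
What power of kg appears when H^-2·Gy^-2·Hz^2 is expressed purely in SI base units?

H = Wb/A (inductance = flux per current),
    = kg·m²·s⁻²·A⁻².
So H⁻² = kg⁻²·m⁻⁴·s⁴·A⁴.
Gy = J/kg (absorbed dose = energy per mass),
    = m²·s⁻².
So Gy⁻² = m⁻⁴·s⁴.
Hz = 1/s = s⁻¹ (frequency is cycles per second).
So Hz² = s⁻².
Combining: H⁻²·Gy⁻²·Hz² = (kg⁻²·m⁻⁴·s⁴·A⁴) · (m⁻⁴·s⁴) · s⁻² = kg⁻²·m⁻⁸·s⁶·A⁴.
The exponent of kg is -2.

-2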